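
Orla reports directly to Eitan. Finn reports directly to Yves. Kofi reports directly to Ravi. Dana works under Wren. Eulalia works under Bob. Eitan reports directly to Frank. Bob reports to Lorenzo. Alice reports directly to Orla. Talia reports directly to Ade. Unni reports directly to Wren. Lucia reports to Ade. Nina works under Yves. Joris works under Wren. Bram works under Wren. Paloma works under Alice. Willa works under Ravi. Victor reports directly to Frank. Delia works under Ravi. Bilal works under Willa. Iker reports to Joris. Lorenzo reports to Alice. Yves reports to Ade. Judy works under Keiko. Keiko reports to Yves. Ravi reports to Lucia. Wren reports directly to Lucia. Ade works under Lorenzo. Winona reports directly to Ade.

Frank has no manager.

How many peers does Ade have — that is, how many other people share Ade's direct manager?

1

Ade reports to Lorenzo. Lorenzo's other direct reports are Bob — 1 peer.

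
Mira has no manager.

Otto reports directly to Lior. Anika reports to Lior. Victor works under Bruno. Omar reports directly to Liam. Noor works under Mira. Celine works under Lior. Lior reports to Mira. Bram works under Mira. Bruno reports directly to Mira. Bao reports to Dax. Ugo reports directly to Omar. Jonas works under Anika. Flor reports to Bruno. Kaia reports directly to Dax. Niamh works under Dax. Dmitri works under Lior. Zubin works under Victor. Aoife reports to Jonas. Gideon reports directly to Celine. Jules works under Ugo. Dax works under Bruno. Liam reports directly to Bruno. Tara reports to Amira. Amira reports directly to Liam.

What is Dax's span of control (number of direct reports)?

Dax directly manages Niamh, Bao, Kaia. That is 3 direct reports.

3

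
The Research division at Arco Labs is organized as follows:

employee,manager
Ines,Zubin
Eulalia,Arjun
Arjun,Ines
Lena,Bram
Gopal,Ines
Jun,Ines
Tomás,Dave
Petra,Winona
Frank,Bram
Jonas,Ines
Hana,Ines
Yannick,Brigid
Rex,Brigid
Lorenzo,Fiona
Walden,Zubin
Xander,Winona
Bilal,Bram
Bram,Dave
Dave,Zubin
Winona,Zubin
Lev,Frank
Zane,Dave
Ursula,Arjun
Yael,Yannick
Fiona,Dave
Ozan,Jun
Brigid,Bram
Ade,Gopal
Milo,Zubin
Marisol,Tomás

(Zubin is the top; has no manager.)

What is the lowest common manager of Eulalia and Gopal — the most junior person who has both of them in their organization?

Eulalia's chain of managers is Arjun, Ines, Zubin. Gopal's chain of managers is Ines, Zubin. The first manager that appears in both chains is Ines.

Ines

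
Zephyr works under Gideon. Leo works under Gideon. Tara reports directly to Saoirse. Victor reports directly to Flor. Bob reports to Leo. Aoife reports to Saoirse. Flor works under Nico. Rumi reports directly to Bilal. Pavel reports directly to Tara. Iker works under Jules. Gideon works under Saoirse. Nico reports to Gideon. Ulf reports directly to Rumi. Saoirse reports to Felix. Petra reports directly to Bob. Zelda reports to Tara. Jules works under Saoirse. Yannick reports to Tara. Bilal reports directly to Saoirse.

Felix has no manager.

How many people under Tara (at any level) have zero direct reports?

3

The people in Tara's organization with no one reporting to them are Zelda, Pavel, Yannick. That is 3.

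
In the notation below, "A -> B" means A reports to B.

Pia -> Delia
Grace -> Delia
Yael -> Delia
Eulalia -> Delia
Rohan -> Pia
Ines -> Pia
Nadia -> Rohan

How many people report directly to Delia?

Delia directly manages Pia, Grace, Yael, Eulalia. That is 4 direct reports.

4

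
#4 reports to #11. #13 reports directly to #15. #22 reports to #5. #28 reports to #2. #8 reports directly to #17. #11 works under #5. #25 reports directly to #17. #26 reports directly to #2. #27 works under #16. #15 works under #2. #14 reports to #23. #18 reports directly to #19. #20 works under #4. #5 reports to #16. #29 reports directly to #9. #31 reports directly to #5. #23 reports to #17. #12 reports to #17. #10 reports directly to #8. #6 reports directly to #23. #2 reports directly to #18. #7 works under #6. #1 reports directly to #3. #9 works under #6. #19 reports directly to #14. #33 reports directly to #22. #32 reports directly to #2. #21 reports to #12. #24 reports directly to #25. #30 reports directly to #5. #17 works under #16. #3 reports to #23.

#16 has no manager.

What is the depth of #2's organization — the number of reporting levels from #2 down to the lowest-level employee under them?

2

The longest chain under #2 runs #2 → #15 → #13, which is 2 levels below #2.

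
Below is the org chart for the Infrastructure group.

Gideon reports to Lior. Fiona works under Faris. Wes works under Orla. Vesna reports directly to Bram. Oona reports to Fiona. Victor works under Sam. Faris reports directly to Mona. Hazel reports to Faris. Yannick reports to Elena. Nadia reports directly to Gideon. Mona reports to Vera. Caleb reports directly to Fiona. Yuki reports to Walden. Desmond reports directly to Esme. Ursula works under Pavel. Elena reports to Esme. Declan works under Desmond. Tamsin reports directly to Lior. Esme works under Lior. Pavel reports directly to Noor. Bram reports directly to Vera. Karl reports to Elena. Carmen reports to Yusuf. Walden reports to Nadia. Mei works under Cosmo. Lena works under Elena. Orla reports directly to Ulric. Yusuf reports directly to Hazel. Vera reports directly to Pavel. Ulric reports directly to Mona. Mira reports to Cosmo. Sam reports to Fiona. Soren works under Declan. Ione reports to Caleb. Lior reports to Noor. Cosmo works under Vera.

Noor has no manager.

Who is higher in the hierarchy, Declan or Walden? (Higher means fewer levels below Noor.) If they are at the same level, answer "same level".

same level

Both Declan and Walden are 4 levels below Noor.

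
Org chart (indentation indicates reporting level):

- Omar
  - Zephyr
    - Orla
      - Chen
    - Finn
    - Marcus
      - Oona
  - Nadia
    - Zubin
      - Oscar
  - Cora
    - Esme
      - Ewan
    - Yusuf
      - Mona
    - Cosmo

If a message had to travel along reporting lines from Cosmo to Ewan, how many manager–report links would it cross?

Cosmo is 1 level below Cora, and Ewan is 2 levels below Cora (their lowest common manager). The shortest path runs up from Cosmo to Cora and back down to Ewan: 1 + 2 = 3 links.

3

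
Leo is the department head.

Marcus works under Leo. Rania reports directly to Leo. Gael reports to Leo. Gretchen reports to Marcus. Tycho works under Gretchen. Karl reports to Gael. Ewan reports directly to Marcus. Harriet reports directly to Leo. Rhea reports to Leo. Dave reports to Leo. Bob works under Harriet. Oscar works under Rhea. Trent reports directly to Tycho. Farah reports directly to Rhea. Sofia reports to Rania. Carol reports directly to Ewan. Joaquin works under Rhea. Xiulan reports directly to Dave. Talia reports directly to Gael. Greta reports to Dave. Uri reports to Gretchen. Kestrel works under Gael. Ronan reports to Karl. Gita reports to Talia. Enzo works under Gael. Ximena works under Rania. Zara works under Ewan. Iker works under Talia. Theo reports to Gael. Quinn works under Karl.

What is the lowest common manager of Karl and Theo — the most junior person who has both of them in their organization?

Karl's chain of managers is Gael, Leo. Theo's chain of managers is Gael, Leo. The first manager that appears in both chains is Gael.

Gael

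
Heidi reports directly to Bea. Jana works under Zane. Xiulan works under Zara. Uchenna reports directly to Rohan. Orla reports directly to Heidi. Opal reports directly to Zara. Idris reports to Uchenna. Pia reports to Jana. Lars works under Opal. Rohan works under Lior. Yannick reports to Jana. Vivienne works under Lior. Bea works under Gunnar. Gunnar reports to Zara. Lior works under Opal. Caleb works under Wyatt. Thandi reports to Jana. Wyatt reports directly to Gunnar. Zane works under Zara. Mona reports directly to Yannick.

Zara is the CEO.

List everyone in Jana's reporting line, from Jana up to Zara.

Jana -> Zane -> Zara

Jana reports to Zane. Zane reports to Zara. Zara is at the top.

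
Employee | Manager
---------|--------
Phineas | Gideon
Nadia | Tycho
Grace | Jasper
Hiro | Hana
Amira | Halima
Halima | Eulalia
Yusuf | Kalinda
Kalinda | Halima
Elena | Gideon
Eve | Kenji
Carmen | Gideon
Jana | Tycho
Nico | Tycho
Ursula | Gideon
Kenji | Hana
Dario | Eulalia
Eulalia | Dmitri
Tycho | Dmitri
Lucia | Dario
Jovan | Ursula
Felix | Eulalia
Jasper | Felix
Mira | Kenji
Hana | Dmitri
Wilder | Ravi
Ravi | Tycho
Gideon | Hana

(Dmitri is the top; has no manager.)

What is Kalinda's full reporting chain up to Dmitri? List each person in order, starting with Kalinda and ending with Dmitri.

Kalinda reports to Halima. Halima reports to Eulalia. Eulalia reports to Dmitri. Dmitri is at the top.

Kalinda -> Halima -> Eulalia -> Dmitri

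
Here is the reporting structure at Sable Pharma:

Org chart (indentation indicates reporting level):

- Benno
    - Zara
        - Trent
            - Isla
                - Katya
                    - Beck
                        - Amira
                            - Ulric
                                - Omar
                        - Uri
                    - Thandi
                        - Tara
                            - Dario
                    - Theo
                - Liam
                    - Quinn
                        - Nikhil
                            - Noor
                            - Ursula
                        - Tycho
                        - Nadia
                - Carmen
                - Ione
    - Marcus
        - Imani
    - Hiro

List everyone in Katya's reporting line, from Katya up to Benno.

Katya reports to Isla. Isla reports to Trent. Trent reports to Zara. Zara reports to Benno. Benno is at the top.

Katya -> Isla -> Trent -> Zara -> Benno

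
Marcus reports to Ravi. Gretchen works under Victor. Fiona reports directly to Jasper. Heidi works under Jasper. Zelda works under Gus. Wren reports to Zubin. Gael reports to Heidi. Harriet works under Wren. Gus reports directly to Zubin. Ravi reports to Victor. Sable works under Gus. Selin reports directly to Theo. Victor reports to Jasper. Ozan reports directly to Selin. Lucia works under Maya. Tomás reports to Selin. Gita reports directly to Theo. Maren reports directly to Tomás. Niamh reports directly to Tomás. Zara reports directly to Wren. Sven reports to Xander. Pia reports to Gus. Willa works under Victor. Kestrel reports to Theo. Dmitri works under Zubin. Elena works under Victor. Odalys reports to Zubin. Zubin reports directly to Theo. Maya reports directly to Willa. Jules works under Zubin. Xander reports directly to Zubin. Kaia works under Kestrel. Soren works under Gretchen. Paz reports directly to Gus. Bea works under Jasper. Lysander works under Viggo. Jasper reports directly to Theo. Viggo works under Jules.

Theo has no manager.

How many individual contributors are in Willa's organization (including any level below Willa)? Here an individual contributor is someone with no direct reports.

1

The only person in Willa's organization with no one reporting to them is Lucia. That is 1.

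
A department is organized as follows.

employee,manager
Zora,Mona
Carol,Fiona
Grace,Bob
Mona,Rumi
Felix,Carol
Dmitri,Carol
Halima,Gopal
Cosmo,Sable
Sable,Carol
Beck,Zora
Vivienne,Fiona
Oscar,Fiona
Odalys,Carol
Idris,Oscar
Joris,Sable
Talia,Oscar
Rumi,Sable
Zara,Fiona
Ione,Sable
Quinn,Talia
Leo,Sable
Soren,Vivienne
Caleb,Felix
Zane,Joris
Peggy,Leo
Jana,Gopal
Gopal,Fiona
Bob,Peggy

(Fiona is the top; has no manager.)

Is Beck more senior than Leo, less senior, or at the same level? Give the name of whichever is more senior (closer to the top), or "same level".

Beck is 6 levels below Fiona; Leo is 3. Leo is higher.

Leo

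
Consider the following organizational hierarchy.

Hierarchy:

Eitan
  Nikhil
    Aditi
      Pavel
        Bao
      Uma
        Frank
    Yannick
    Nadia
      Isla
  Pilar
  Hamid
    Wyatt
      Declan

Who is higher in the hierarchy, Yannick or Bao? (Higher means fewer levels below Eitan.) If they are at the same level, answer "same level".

Yannick is 2 levels below Eitan; Bao is 4. Yannick is higher.

Yannick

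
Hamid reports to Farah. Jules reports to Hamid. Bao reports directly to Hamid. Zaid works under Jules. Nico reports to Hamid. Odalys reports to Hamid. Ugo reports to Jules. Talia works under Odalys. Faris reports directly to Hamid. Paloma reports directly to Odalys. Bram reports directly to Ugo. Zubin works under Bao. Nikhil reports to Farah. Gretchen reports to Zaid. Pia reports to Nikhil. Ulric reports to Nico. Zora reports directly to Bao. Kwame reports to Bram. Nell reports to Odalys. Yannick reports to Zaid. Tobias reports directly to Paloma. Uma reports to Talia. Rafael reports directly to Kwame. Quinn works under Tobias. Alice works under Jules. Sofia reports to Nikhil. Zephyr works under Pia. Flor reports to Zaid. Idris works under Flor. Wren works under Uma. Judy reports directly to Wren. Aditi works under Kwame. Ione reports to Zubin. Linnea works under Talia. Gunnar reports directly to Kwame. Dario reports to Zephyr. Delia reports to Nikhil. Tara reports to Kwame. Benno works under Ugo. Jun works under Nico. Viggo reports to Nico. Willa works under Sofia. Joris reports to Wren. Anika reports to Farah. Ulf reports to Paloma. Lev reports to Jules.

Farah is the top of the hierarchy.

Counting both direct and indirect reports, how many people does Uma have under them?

3

Uma directly manages Wren. Under Wren: Joris, Judy (2). That's 3 in total.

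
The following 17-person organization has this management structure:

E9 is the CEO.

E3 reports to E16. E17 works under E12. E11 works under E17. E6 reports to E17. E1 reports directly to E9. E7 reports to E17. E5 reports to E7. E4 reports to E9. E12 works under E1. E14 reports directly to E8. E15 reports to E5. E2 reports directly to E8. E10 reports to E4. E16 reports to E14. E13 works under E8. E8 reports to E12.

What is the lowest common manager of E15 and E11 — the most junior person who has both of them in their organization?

E15's chain of managers is E5, E7, E17, E12, E1, E9. E11's chain of managers is E17, E12, E1, E9. The first manager that appears in both chains is E17.

E17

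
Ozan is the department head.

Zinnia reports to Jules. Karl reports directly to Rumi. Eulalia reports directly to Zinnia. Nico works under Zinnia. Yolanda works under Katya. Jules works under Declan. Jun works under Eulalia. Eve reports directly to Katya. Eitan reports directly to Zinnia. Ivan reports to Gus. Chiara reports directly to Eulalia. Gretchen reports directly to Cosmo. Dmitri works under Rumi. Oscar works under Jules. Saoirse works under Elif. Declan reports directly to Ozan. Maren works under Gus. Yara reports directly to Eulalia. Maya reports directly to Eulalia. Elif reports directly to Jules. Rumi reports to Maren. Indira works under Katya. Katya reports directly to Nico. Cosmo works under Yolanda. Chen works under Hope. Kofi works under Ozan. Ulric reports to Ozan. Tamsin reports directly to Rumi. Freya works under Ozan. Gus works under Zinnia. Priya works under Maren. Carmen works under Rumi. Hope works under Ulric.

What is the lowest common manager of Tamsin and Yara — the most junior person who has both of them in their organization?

Zinnia

Tamsin's chain of managers is Rumi, Maren, Gus, Zinnia, Jules, Declan, Ozan. Yara's chain of managers is Eulalia, Zinnia, Jules, Declan, Ozan. The first manager that appears in both chains is Zinnia.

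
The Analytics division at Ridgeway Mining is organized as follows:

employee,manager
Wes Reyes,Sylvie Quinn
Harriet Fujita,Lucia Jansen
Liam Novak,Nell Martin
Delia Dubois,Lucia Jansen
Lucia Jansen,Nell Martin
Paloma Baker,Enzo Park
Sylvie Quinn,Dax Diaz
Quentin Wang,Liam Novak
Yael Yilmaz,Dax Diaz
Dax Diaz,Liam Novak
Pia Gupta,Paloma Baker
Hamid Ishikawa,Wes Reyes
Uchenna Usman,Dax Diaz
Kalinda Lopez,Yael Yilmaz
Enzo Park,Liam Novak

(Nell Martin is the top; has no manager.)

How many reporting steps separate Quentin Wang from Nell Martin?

Chain from Quentin Wang up to Nell Martin: Quentin Wang → Liam Novak → Nell Martin. That is 2 steps up, so Quentin Wang is 2 levels below Nell Martin.

2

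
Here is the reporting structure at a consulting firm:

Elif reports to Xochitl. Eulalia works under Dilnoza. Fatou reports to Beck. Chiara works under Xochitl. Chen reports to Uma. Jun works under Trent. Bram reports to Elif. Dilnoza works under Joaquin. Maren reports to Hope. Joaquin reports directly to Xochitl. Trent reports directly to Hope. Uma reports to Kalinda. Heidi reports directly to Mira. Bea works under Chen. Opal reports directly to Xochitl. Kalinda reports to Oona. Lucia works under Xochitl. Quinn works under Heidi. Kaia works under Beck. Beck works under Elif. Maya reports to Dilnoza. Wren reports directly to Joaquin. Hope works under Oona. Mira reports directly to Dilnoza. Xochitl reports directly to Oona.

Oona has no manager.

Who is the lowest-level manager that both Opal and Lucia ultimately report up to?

Xochitl

Opal's chain of managers is Xochitl, Oona. Lucia's chain of managers is Xochitl, Oona. The first manager that appears in both chains is Xochitl.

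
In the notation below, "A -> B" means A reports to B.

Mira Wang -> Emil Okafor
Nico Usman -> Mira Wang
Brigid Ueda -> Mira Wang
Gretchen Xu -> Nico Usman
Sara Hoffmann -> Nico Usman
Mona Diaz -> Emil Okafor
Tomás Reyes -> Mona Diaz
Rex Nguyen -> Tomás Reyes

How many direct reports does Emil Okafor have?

Emil Okafor directly manages Mira Wang, Mona Diaz. That is 2 direct reports.

2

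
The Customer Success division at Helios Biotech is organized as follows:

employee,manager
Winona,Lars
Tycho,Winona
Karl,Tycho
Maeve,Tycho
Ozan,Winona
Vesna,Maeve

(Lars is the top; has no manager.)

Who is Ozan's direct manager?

Ozan reports directly to Winona.

Winona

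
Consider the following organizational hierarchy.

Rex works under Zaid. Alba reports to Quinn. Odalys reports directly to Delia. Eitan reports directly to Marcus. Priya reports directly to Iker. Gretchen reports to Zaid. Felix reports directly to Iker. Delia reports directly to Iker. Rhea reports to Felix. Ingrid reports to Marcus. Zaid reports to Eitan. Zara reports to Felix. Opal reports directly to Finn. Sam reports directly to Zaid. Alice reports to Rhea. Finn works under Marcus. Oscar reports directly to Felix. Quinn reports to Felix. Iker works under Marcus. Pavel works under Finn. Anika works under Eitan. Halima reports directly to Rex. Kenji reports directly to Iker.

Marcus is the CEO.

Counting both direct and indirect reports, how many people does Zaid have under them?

4

Zaid directly manages Gretchen, Sam, Rex. Gretchen has no reports. Sam has no reports. Under Rex: Halima (1). So Zaid's organization is 3 direct reports plus everyone under them: 1 + 1 + 2 = 4.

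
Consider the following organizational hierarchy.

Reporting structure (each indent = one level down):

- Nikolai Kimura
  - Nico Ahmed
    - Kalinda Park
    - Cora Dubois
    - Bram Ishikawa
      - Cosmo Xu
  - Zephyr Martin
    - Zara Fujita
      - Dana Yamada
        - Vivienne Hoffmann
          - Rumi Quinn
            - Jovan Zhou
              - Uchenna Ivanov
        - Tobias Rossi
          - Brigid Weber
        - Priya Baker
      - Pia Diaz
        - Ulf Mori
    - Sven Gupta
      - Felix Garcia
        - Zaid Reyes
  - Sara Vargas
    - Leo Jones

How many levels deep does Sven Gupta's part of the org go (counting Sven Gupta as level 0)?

The longest chain under Sven Gupta runs Sven Gupta → Felix Garcia → Zaid Reyes, which is 2 levels below Sven Gupta.

2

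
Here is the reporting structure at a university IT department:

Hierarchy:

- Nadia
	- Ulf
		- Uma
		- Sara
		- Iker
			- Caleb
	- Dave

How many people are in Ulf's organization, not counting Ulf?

4

Ulf directly manages Uma, Sara, Iker. Uma has no reports. Sara has no reports. Under Iker: Caleb (1). So Ulf's organization is 3 direct reports plus everyone under them: 1 + 1 + 2 = 4.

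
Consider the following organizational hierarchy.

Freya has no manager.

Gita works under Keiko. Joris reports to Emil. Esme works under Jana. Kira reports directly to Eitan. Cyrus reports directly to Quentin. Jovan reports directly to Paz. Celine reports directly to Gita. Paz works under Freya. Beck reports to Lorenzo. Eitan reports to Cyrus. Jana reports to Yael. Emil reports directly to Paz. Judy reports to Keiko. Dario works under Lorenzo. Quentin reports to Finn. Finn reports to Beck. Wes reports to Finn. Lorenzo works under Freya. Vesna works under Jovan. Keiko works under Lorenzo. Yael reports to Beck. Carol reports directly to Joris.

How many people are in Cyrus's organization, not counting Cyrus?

Cyrus directly manages Eitan. Under Eitan: Kira (1). That's 2 in total.

2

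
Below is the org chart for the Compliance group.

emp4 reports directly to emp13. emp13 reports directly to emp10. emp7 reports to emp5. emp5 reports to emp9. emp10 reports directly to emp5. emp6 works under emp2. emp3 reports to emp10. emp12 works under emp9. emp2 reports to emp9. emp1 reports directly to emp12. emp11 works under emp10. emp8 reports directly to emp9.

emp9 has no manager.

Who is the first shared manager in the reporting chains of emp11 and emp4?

emp10

emp11's chain of managers is emp10, emp5, emp9. emp4's chain of managers is emp13, emp10, emp5, emp9. The first manager that appears in both chains is emp10.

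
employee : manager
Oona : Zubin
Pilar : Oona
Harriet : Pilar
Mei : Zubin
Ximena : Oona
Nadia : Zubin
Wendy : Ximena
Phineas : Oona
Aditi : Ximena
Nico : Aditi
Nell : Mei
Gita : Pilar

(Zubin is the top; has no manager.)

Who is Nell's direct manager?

Nell reports directly to Mei.

Mei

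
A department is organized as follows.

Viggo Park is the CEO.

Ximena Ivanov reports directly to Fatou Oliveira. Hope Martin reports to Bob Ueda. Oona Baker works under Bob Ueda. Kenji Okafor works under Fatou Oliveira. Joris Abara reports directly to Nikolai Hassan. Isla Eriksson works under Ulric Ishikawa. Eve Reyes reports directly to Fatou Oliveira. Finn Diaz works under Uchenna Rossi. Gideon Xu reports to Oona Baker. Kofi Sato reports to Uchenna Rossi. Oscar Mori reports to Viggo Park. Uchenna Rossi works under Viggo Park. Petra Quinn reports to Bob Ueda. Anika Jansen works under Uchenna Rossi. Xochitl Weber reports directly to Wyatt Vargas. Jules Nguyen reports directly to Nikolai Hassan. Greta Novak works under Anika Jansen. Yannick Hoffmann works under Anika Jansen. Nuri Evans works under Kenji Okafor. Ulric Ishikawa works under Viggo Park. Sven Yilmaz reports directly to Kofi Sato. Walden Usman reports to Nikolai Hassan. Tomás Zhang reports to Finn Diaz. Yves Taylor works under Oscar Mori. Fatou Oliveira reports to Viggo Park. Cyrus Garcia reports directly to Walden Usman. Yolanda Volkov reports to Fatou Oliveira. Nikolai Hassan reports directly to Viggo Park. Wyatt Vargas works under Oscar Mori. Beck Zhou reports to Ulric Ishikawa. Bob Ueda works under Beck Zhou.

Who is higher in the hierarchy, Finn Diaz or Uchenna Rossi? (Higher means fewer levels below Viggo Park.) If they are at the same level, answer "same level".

Finn Diaz is 2 levels below Viggo Park; Uchenna Rossi is 1. Uchenna Rossi is higher.

Uchenna Rossi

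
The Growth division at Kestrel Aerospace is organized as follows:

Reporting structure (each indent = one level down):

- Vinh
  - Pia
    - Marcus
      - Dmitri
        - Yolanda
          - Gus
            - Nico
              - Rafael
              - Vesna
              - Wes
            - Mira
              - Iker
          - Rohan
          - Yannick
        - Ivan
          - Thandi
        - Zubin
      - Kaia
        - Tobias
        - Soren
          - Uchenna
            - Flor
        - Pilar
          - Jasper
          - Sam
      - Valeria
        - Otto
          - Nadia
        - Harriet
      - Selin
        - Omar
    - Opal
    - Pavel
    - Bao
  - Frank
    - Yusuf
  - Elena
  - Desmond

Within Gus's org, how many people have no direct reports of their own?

4

The people in Gus's organization with no one reporting to them are Iker, Wes, Vesna, Rafael. That is 4.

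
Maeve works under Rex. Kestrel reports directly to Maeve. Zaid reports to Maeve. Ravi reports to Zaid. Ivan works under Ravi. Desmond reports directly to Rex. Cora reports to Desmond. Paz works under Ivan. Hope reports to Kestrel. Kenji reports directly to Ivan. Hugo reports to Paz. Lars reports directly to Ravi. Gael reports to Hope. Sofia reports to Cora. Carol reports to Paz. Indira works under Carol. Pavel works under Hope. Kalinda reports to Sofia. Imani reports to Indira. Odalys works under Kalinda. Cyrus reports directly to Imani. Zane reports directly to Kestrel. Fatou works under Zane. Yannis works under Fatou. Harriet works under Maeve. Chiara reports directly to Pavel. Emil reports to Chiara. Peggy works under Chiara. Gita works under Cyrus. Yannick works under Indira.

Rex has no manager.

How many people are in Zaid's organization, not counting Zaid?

12

Zaid directly manages Ravi. Under Ravi: Lars, Ivan, Kenji, Paz, Carol, Indira, Yannick, Imani, Cyrus, Gita, Hugo (11). That's 12 in total.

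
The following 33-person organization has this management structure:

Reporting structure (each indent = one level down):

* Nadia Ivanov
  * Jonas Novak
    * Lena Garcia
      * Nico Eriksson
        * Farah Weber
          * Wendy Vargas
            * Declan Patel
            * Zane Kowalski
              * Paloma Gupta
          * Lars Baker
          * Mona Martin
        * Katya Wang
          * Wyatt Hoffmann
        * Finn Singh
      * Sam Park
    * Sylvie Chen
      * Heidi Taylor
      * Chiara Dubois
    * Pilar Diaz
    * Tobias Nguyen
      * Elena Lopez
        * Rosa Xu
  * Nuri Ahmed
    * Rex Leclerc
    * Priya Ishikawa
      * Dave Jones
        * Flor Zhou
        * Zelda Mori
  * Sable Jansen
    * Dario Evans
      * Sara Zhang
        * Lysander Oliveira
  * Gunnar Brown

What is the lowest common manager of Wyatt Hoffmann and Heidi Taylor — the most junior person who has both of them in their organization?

Jonas Novak

Wyatt Hoffmann's chain of managers is Katya Wang, Nico Eriksson, Lena Garcia, Jonas Novak, Nadia Ivanov. Heidi Taylor's chain of managers is Sylvie Chen, Jonas Novak, Nadia Ivanov. The first manager that appears in both chains is Jonas Novak.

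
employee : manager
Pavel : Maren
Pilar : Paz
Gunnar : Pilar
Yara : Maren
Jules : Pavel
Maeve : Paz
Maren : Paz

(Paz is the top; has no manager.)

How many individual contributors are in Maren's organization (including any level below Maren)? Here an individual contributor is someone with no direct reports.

The people in Maren's organization with no one reporting to them are Jules, Yara. That is 2.

2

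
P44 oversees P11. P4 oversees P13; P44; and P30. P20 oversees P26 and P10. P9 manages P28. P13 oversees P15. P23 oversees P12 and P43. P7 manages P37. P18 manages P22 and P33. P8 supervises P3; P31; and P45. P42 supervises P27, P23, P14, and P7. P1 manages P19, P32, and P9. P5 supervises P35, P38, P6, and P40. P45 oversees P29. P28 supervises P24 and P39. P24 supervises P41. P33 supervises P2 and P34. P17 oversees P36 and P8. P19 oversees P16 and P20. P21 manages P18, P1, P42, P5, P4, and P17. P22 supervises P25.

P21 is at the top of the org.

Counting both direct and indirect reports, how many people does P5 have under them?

P5 directly manages P35, P38, P6, P40. P35 has no reports. P38 has no reports. P6 has no reports. P40 has no reports. So P5's organization is 4 direct reports plus everyone under them: 1 + 1 + 1 + 1 = 4.

4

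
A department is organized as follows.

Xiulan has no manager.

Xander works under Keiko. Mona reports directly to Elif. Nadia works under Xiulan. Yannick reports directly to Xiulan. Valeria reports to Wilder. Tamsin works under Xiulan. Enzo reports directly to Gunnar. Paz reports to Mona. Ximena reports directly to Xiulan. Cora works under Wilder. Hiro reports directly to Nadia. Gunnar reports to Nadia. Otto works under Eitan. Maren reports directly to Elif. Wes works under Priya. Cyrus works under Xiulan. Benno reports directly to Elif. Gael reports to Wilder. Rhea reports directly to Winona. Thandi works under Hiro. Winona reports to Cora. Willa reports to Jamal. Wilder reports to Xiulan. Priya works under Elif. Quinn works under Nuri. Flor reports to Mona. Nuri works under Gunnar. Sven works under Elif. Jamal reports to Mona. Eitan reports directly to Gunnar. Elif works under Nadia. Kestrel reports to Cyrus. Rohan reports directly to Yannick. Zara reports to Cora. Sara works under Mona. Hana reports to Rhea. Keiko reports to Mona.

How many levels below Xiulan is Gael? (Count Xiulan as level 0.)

2

Chain from Gael up to Xiulan: Gael → Wilder → Xiulan. That is 2 steps up, so Gael is 2 levels below Xiulan.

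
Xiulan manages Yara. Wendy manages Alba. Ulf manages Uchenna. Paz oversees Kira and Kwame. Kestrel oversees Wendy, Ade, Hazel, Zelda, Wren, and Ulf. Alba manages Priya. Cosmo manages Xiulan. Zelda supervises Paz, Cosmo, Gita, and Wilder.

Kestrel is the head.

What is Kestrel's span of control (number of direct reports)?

6

Kestrel directly manages Wendy, Ade, Hazel, Zelda, Wren, Ulf. That is 6 direct reports.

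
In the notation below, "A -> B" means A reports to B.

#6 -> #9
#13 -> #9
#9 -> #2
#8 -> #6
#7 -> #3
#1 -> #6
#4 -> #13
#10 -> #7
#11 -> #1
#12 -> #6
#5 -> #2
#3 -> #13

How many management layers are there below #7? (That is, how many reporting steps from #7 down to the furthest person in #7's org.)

1

The longest chain under #7 runs #7 → #10, which is 1 level below #7.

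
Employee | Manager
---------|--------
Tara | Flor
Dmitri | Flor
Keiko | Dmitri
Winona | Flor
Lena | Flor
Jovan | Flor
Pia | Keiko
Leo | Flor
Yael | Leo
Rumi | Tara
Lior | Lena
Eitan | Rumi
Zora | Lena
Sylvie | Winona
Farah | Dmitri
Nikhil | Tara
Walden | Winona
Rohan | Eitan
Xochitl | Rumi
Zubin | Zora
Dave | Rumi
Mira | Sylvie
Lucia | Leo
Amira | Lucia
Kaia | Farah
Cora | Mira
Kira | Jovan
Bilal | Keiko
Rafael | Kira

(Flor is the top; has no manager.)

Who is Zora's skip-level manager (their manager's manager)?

Zora reports to Lena, and Lena reports to Flor. So Zora's skip-level manager is Flor.

Flor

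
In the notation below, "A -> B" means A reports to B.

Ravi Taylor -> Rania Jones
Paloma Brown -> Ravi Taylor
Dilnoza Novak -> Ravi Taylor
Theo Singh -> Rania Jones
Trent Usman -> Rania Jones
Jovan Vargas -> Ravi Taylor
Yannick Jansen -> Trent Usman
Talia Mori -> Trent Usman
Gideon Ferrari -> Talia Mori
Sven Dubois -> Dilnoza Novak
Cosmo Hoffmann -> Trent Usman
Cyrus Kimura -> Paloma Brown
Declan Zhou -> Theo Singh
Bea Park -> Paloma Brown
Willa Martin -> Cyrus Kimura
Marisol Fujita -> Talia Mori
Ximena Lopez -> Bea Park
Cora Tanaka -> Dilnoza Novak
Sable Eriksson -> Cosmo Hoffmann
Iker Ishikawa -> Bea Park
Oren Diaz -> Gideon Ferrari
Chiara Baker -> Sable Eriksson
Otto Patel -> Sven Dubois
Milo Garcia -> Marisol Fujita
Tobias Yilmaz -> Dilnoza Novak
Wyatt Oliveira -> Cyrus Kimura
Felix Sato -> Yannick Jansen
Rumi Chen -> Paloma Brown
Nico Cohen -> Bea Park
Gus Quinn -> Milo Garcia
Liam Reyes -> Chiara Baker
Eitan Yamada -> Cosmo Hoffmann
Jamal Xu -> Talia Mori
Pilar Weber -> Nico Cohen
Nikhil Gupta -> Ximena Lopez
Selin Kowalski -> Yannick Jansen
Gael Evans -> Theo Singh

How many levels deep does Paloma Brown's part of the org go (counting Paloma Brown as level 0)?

3

The longest chain under Paloma Brown runs Paloma Brown → Bea Park → Nico Cohen → Pilar Weber, which is 3 levels below Paloma Brown.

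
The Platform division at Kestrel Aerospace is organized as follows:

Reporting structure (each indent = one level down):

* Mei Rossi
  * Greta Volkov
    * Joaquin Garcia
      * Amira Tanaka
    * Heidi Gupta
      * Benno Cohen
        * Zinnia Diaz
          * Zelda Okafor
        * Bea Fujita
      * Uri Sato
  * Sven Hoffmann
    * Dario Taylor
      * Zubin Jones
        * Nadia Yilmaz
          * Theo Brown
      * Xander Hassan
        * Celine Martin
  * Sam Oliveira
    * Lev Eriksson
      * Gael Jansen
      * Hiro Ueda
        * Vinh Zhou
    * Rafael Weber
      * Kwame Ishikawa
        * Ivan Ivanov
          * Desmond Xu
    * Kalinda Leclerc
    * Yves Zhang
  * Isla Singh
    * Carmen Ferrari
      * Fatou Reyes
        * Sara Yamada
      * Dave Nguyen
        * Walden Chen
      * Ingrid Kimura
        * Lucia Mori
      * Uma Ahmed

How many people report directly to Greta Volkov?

2

Greta Volkov directly manages Joaquin Garcia, Heidi Gupta. That is 2 direct reports.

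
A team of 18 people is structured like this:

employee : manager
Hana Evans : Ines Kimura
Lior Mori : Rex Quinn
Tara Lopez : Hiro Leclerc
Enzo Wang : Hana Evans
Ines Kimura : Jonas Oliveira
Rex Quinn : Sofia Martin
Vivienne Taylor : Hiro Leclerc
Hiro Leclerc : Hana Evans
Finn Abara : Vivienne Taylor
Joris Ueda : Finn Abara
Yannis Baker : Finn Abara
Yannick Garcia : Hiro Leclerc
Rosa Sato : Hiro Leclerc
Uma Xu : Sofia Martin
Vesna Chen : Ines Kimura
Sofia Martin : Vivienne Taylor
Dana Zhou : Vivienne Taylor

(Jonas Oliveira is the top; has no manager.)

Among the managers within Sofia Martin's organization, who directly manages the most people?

Direct-report counts within Sofia Martin's organization: Sofia Martin has 2; Rex Quinn has 1. The largest is 2, held by Sofia Martin.

Sofia Martin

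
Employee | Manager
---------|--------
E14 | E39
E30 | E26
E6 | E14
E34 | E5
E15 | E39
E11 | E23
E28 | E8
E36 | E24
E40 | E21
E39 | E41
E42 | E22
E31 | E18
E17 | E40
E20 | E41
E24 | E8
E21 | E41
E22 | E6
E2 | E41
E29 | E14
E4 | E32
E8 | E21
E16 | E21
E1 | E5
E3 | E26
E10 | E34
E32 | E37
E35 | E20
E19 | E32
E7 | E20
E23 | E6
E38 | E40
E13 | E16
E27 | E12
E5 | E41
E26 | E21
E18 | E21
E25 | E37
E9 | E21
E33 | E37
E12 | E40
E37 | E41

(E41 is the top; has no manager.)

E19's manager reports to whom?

E37

E19 reports to E32, and E32 reports to E37. So E19's skip-level manager is E37.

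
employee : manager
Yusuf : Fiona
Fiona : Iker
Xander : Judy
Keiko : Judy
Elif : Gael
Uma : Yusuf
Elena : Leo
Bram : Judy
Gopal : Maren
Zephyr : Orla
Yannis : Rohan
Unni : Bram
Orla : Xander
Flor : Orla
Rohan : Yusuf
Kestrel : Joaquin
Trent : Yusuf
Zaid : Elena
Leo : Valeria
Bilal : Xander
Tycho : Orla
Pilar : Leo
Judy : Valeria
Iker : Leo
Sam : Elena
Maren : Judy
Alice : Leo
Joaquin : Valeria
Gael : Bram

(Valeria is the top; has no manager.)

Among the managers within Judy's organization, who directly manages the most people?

Direct-report counts within Judy's organization: Judy has 4; Maren has 1; Xander has 2; Orla has 3; Bram has 2; Gael has 1. The largest is 4, held by Judy.

Judy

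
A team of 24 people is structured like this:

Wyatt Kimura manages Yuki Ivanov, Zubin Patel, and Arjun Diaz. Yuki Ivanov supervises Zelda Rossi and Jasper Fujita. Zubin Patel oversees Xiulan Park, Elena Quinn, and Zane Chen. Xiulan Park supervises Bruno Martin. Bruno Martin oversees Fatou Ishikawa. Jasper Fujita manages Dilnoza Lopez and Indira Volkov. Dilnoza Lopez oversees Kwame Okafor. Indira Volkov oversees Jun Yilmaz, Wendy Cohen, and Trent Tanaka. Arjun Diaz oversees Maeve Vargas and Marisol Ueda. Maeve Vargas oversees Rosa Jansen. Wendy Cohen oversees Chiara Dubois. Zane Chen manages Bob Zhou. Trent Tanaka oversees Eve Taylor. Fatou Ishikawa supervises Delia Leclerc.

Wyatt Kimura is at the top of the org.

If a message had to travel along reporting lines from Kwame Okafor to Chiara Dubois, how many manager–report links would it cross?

5

Kwame Okafor is 2 levels below Jasper Fujita, and Chiara Dubois is 3 levels below Jasper Fujita (their lowest common manager). The shortest path runs up from Kwame Okafor to Jasper Fujita and back down to Chiara Dubois: 2 + 3 = 5 links.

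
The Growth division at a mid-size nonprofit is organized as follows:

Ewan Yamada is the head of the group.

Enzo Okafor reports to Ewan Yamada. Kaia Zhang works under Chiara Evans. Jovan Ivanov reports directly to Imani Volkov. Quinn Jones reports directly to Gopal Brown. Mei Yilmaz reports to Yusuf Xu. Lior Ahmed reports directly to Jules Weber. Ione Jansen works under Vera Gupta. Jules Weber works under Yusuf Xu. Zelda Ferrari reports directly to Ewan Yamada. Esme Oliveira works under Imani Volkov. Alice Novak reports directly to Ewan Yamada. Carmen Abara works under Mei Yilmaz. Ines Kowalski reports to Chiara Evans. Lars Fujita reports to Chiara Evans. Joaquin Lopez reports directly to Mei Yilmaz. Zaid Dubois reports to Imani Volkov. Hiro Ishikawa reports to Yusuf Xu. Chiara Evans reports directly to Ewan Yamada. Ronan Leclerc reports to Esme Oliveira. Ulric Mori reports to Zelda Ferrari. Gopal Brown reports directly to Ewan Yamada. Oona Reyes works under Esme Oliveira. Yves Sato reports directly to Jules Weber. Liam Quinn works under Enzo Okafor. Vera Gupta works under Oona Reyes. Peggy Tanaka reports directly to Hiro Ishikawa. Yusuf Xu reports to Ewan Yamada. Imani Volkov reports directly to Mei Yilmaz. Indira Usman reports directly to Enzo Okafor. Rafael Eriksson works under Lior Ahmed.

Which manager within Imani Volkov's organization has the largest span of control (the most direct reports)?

Imani Volkov

Direct-report counts within Imani Volkov's organization: Imani Volkov has 3; Esme Oliveira has 2; Oona Reyes has 1; Vera Gupta has 1. The largest is 3, held by Imani Volkov.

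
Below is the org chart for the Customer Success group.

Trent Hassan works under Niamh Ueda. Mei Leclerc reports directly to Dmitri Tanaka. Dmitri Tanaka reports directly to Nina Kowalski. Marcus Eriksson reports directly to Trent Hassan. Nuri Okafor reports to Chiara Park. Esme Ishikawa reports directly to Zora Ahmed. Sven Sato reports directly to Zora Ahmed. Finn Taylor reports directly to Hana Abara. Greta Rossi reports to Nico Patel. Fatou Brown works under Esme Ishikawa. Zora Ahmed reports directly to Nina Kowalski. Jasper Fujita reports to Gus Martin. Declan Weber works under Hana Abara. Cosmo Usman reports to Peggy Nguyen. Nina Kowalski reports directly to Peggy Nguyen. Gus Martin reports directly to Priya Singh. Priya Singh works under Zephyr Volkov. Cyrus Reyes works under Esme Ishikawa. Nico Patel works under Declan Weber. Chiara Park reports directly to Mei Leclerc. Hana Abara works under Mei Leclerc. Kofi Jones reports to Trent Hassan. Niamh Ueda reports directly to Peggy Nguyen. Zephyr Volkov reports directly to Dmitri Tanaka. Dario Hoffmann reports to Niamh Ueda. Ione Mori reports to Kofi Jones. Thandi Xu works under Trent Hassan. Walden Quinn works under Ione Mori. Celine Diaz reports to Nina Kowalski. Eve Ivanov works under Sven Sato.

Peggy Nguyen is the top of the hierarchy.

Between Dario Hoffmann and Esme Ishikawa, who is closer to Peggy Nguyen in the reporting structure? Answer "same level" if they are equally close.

Dario Hoffmann

Dario Hoffmann is 2 levels below Peggy Nguyen; Esme Ishikawa is 3. Dario Hoffmann is higher.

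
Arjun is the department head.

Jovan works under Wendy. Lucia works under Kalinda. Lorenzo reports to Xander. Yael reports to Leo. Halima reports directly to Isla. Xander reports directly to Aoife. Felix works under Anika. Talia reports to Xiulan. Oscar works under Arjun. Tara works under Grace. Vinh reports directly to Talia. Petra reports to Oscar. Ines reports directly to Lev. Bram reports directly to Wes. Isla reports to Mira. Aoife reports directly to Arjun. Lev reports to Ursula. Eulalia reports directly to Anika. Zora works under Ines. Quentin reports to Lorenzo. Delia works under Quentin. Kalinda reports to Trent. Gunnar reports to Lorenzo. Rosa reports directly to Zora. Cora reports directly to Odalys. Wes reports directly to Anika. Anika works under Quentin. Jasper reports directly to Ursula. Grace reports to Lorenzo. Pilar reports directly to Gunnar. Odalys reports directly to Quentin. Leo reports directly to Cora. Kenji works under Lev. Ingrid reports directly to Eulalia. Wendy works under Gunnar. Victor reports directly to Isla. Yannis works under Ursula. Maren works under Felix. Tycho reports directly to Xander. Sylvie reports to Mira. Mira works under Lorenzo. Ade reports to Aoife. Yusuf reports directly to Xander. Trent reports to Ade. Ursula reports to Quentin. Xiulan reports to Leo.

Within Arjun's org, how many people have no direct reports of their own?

The people in Arjun's organization with no one reporting to them are Petra, Lucia, Tycho, Yusuf, Tara, Sylvie, Halima, Victor, Delia, Yael, Vinh, Yannis, Jasper, Kenji, Rosa, Maren, Bram, Ingrid, Pilar, Jovan. That is 20.

20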